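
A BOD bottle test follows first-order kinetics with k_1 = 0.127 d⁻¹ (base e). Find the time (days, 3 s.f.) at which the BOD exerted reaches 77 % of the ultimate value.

t ≈ 11.6 d

y/L₀ = 1 − e^(−k_1 t) = 0.77 ⇒ e^(−k_1 t) = 0.230
t = −ln(0.230) / 0.127 = 1.470 / 0.127 = 11.57 d.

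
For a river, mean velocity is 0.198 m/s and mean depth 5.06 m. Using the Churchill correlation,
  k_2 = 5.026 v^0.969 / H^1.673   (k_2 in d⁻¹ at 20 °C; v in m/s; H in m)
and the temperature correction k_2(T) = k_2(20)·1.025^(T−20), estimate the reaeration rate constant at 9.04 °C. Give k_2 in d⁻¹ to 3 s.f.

k_2(20) = 5.026 × 0.198^0.969 / 5.06^1.673 = 5.026 × 0.2082 / 15.07 = 0.06945 d⁻¹.
k_2(9.04) = 0.06945 × 1.025^(9.04−20) = 0.06945 × 0.7629 = 0.05298 d⁻¹.

k_2 ≈ 0.0530 d⁻¹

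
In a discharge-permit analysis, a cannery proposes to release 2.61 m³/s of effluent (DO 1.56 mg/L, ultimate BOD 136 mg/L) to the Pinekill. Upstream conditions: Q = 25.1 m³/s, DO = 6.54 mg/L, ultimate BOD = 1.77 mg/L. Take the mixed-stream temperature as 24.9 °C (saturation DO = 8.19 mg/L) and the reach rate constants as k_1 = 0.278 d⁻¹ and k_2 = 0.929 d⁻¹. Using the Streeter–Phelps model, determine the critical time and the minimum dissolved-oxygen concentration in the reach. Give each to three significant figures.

t_c ≈ 1.20 d; minimum DO ≈ 5.10 mg/L

Mixed DO = (25.1×6.54 + 2.61×1.56)/(25.1+2.61) = 168.2/27.71 = 6.071 mg/L.
Mixed L₀ = (25.1×1.77 + 2.61×136)/(27.71) = 399.4/27.71 = 14.41 mg/L.
Initial deficit D₀ = C_s − DO₀ = 8.19 − 6.071 = 2.119 mg/L.
t_c = (1/0.6510) ln[(0.929/0.278)(1 − 2.119×0.6510/(0.278×14.41))] = 1.536 × ln(2.191) = 1.205 d.
D_c = (0.278/0.929) × 14.41 × e^(−0.278×1.205) = 0.2992 × 14.41 × 0.7153 = 3.085 mg/L.
Minimum DO = 8.19 − 3.085 = 5.105 mg/L.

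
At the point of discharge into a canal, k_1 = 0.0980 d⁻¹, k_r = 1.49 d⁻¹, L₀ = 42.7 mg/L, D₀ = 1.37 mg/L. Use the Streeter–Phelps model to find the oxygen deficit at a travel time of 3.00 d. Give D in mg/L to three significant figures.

k_1 L₀/(k_r−k_1) = 0.0980×42.7/(1.49−0.0980) = 4.185/1.392 = 3.006 mg/L.
e^(−k_1 t) = e^(−0.0980×3.000) = 0.7453; e^(−k_r t) = e^(−1.49×3.000) = 0.01145.
D = 3.006 × (0.7453 − 0.01145) + 1.37 × 0.01145 = 2.206 + 0.01568 = 2.222 mg/L.

D ≈ 2.22 mg/L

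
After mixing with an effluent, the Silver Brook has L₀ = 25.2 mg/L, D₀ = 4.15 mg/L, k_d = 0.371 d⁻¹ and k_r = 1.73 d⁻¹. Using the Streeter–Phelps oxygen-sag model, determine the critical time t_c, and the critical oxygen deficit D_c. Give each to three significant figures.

t_c = [1/(k_r−k_d)] ln[(k_r/k_d)(1 − D₀(k_r−k_d)/(k_d L₀))]
= [1/(1.73−0.371)] ln[(1.73/0.371)(1 − 4.15×1.359/(0.371×25.2))]
= (1/1.359) ln[4.663 × 0.3968] = 0.7358 × ln(1.850) = 0.7358 × 0.6152 = 0.4527 d.
D_c = (k_d/k_r) L₀ e^(−k_d t_c) = (0.371/1.73) × 25.2 × e^(−0.371×0.4527) = 0.2145 × 25.2 × 0.8454 = 4.569 mg/L.

t_c ≈ 0.453 d; D_c ≈ 4.57 mg/L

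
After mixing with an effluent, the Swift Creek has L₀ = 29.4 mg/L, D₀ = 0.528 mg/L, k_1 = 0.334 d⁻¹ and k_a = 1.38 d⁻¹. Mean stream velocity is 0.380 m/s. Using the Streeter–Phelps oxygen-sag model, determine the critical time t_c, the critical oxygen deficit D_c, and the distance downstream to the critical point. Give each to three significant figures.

t_c ≈ 1.30 d; D_c ≈ 4.61 mg/L; x_c ≈ 42.7 km

At the critical point dD/dt = 0, so k_1 L₀ e^(−k_1 t) = k_a D. Substituting D(t) from the Streeter–Phelps equation and solving for t gives
t_c = ln[(k_a/k_1)(1 − D₀(k_a−k_1)/(k_1 L₀))] / (k_a−k_1).
Here k_a−k_1 = 1.046 d⁻¹ and 1 − D₀(k_a−k_1)/(k_1 L₀) = 1 − 0.528×1.046/(0.334×29.4) = 0.9438, so
t_c = ln(4.132 × 0.9438) / 1.046 = 1.361 / 1.046 = 1.301 d.
D_c = (k_1/k_a) L₀ e^(−k_1 t_c) = (0.334/1.38) × 29.4 × e^(−0.334×1.301) = 0.2420 × 29.4 × 0.6476 = 4.608 mg/L.
x_c = v t_c = 0.380 m/s × 1.301 d × 86400 s/d = 42710 m ≈ 42.7 km.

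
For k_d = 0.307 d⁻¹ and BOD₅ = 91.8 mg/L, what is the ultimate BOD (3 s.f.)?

BOD₅ = L₀(1 − e^(−5k_d)) ⇒ L₀ = BOD₅ / (1 − e^(−5×0.307))
= 91.8 / (1 − 0.2155) = 91.8 / 0.7845 = 117.0 mg/L.

L₀ ≈ 117 mg/L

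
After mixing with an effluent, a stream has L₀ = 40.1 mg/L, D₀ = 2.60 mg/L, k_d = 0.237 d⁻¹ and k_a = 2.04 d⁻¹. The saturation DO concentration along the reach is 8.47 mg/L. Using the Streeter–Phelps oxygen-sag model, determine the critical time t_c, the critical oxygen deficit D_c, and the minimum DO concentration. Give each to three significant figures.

t_c ≈ 0.817 d; D_c ≈ 3.84 mg/L; min DO ≈ 4.63 mg/L

At the critical point dD/dt = 0, so k_d L₀ e^(−k_d t) = k_a D. Substituting D(t) from the Streeter–Phelps equation and solving for t gives
t_c = ln[(k_a/k_d)(1 − D₀(k_a−k_d)/(k_d L₀))] / (k_a−k_d).
Here k_a−k_d = 1.803 d⁻¹ and 1 − D₀(k_a−k_d)/(k_d L₀) = 1 − 2.60×1.803/(0.237×40.1) = 0.5067, so
t_c = ln(8.608 × 0.5067) / 1.803 = 1.473 / 1.803 = 0.8169 d.
L(t_c) = L₀ e^(−k_d t_c) = 40.1 × 0.8240 = 33.04 mg/L, and at the critical point k_a D_c = k_d L, so D_c = (0.237/2.04) × 33.04 = 3.839 mg/L.
Minimum DO = C_s − D_c = 8.47 − 3.839 = 4.631 mg/L.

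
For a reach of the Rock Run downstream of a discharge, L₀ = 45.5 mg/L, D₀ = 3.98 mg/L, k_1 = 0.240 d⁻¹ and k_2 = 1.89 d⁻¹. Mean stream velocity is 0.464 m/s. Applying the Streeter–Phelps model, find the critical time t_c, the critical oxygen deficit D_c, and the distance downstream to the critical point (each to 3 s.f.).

With k_2/k_1 = 7.875 and 1 − D₀(k_2−k_1)/(k_1 L₀) = 0.3986,
t_c = ln(7.875 × 0.3986) / (1.89 − 0.240) = ln(3.139) / 1.650 = 1.144/1.650 = 0.6933 d.
L(t_c) = L₀ e^(−k_1 t_c) = 45.5 × 0.8467 = 38.53 mg/L, and at the critical point k_2 D_c = k_1 L, so D_c = (0.240/1.89) × 38.53 = 4.892 mg/L.
x_c = v t_c = 0.464 m/s × 0.6933 d × 86400 s/d = 27790 m ≈ 27.8 km.

t_c ≈ 0.693 d; D_c ≈ 4.89 mg/L; x_c ≈ 27.8 km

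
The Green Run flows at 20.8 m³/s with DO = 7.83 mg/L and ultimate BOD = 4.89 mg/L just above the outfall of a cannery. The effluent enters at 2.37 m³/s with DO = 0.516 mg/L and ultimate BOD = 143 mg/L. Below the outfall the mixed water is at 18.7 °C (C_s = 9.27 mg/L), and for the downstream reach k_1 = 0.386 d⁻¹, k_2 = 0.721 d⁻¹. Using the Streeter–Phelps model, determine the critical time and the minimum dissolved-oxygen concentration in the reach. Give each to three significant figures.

t_c ≈ 1.55 d; minimum DO ≈ 3.68 mg/L

Mixed DO = (20.8×7.83 + 2.37×0.516)/(20.8+2.37) = 164.1/23.17 = 7.082 mg/L.
Mixed L₀ = (20.8×4.89 + 2.37×143)/(23.17) = 440.6/23.17 = 19.02 mg/L.
Initial deficit D₀ = C_s − DO₀ = 9.27 − 7.082 = 2.188 mg/L.
t_c = (1/0.3350) ln[(0.721/0.386)(1 − 2.188×0.3350/(0.386×19.02))] = 2.985 × ln(1.681) = 1.551 d.
D_c = (0.386/0.721) × 19.02 × e^(−0.386×1.551) = 0.5354 × 19.02 × 0.5495 = 5.595 mg/L.
Minimum DO = 9.27 − 5.595 = 3.675 mg/L.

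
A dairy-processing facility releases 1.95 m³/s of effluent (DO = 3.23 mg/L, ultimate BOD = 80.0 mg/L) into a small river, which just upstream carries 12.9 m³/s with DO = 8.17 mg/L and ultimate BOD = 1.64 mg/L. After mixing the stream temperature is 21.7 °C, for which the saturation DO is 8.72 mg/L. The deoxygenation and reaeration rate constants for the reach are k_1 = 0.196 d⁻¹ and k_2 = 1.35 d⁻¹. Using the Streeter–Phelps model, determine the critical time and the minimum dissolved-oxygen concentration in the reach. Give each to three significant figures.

Mixed DO = (12.9×8.17 + 1.95×3.23)/(12.9+1.95) = 111.7/14.85 = 7.521 mg/L.
Mixed L₀ = (12.9×1.64 + 1.95×80.0)/(14.85) = 177.2/14.85 = 11.93 mg/L.
Initial deficit D₀ = C_s − DO₀ = 8.72 − 7.521 = 1.199 mg/L.
t_c = (1/1.154) ln[(1.35/0.196)(1 − 1.199×1.154/(0.196×11.93))] = 0.8666 × ln(2.813) = 0.8962 d.
D_c = (0.196/1.35) × 11.93 × e^(−0.196×0.8962) = 0.1452 × 11.93 × 0.8389 = 1.453 mg/L.
Minimum DO = 8.72 − 1.453 = 7.267 mg/L.

t_c ≈ 0.896 d; minimum DO ≈ 7.27 mg/L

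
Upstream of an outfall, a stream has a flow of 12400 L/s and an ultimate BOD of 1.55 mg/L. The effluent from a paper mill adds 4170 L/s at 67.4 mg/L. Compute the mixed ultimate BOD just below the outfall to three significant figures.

18.1 mg/L

Flow-weighted mixing: C = (Q_r C_r + Q_w C_w)/(Q_r + Q_w)
= (12400×1.55 + 4170×67.4)/(12400 + 4170) = 300300/16570 = 18.12 mg/L.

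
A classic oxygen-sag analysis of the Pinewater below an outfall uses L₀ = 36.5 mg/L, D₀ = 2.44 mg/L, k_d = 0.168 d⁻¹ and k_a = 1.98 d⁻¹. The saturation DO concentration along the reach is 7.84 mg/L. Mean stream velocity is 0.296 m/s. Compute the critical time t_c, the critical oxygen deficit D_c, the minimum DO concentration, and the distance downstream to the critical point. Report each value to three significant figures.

t_c ≈ 0.657 d; D_c ≈ 2.77 mg/L; min DO ≈ 5.07 mg/L; x_c ≈ 16.8 km

t_c = [1/(k_a−k_d)] ln[(k_a/k_d)(1 − D₀(k_a−k_d)/(k_d L₀))]
= [1/(1.98−0.168)] ln[(1.98/0.168)(1 − 2.44×1.812/(0.168×36.5))]
= (1/1.812) ln[11.79 × 0.2790] = 0.5519 × ln(3.288) = 0.5519 × 1.190 = 0.6569 d.
D_c = (k_d/k_a) L₀ e^(−k_d t_c) = (0.168/1.98) × 36.5 × e^(−0.168×0.6569) = 0.08485 × 36.5 × 0.8955 = 2.773 mg/L.
Minimum DO = C_s − D_c = 7.84 − 2.773 = 5.067 mg/L.
x_c = v t_c = 0.296 m/s × 0.6569 d × 86400 s/d = 16800 m ≈ 16.8 km.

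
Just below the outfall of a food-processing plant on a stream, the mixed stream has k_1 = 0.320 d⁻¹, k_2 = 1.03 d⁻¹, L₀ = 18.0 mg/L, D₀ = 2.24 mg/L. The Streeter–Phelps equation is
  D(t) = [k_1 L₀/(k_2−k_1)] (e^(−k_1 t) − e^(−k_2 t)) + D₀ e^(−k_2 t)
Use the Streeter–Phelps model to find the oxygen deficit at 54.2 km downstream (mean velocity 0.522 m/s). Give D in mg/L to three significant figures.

Travel time t = x/v = 54.2 km / (0.522 m/s) = 54200 m / 0.522 m/s = 103800 s = 1.202 d.
k_1 L₀/(k_2−k_1) = 0.320×18.0/(1.03−0.320) = 5.760/0.7100 = 8.113 mg/L.
e^(−k_1 t) = e^(−0.320×1.202) = 0.6807; e^(−k_2 t) = e^(−1.03×1.202) = 0.2900.
D = 8.113 × (0.6807 − 0.2900) + 2.24 × 0.2900 = 3.170 + 0.6496 = 3.820 mg/L.

D ≈ 3.82 mg/L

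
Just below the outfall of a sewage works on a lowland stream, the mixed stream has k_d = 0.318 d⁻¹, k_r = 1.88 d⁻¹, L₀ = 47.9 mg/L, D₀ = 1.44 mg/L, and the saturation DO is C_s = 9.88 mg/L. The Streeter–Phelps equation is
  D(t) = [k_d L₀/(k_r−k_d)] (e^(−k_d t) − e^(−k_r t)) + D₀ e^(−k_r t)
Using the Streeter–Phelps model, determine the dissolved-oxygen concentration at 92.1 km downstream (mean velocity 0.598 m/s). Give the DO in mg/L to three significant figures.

Travel time t = x/v = 92.1 km / (0.598 m/s) = 92100 m / 0.598 m/s = 154000 s = 1.783 d.
k_d L₀/(k_r−k_d) = 0.318×47.9/(1.88−0.318) = 15.23/1.562 = 9.752 mg/L.
e^(−k_d t) = e^(−0.318×1.783) = 0.5673; e^(−k_r t) = e^(−1.88×1.783) = 0.03504.
D = 9.752 × (0.5673 − 0.03504) + 1.44 × 0.03504 = 5.191 + 0.05046 = 5.241 mg/L.
DO = C_s − D = 9.88 − 5.241 = 4.639 mg/L.

DO ≈ 4.64 mg/L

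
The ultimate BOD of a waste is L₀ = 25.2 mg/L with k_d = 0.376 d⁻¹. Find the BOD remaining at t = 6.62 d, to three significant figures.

L ≈ 2.09 mg/L

L_t = L₀ e^(−k_d t) = 25.2 × e^(−0.376×6.62) = 25.2 × 0.08298 = 2.091 mg/L.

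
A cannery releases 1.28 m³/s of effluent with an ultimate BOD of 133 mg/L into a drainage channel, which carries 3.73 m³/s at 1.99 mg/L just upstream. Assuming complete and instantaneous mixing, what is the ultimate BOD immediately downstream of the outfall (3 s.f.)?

35.5 mg/L

Flow-weighted mixing: C = (Q_r C_r + Q_w C_w)/(Q_r + Q_w)
= (3.73×1.99 + 1.28×133)/(3.73 + 1.28) = 177.7/5.010 = 35.46 mg/L.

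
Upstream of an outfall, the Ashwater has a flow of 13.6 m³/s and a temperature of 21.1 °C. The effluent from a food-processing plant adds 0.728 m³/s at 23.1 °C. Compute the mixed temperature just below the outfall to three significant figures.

21.2 °C

Flow-weighted mixing: C = (Q_r C_r + Q_w C_w)/(Q_r + Q_w)
= (13.6×21.1 + 0.728×23.1)/(13.6 + 0.728) = 303.8/14.33 = 21.20 °C.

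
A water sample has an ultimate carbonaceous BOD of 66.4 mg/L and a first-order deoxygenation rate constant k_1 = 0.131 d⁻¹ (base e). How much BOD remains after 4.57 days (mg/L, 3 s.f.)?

L ≈ 36.5 mg/L

L_t = L₀ e^(−k_1 t) = 66.4 × e^(−0.131×4.57) = 66.4 × 0.5495 = 36.49 mg/L.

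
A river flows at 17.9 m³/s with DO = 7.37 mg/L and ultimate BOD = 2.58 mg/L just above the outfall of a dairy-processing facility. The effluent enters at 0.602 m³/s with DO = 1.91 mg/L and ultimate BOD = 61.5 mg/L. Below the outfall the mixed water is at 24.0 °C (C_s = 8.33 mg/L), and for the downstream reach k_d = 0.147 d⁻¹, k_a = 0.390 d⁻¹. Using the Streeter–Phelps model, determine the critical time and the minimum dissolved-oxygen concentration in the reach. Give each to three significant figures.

Mixed DO = (17.9×7.37 + 0.602×1.91)/(17.9+0.602) = 133.1/18.50 = 7.192 mg/L.
Mixed L₀ = (17.9×2.58 + 0.602×61.5)/(18.50) = 83.20/18.50 = 4.497 mg/L.
Initial deficit D₀ = C_s − DO₀ = 8.33 − 7.192 = 1.138 mg/L.
t_c = (1/0.2430) ln[(0.390/0.147)(1 − 1.138×0.2430/(0.147×4.497))] = 4.115 × ln(1.544) = 1.786 d.
D_c = (0.147/0.390) × 4.497 × e^(−0.147×1.786) = 0.3769 × 4.497 × 0.7690 = 1.304 mg/L.
Minimum DO = 8.33 − 1.304 = 7.026 mg/L.

t_c ≈ 1.79 d; minimum DO ≈ 7.03 mg/L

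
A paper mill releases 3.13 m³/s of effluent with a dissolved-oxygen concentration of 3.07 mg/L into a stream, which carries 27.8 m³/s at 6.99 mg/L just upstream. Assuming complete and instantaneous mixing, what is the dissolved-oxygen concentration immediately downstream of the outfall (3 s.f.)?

6.59 mg/L

Flow-weighted mixing: C = (Q_r C_r + Q_w C_w)/(Q_r + Q_w)
= (27.8×6.99 + 3.13×3.07)/(27.8 + 3.13) = 203.9/30.93 = 6.593 mg/L.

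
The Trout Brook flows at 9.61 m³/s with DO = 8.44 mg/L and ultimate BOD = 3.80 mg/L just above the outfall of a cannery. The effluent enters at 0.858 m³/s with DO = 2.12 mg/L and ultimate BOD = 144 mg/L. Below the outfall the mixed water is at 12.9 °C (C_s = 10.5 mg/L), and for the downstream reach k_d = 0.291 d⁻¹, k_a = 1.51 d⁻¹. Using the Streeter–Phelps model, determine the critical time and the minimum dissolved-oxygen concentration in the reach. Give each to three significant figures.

t_c ≈ 0.346 d; minimum DO ≈ 7.84 mg/L

Mixed DO = (9.61×8.44 + 0.858×2.12)/(9.61+0.858) = 82.93/10.47 = 7.922 mg/L.
Mixed L₀ = (9.61×3.80 + 0.858×144)/(10.47) = 160.1/10.47 = 15.29 mg/L.
Initial deficit D₀ = C_s − DO₀ = 10.5 − 7.922 = 2.578 mg/L.
t_c = (1/1.219) ln[(1.51/0.291)(1 − 2.578×1.219/(0.291×15.29))] = 0.8203 × ln(1.524) = 0.3458 d.
D_c = (0.291/1.51) × 15.29 × e^(−0.291×0.3458) = 0.1927 × 15.29 × 0.9043 = 2.665 mg/L.
Minimum DO = 10.5 − 2.665 = 7.835 mg/L.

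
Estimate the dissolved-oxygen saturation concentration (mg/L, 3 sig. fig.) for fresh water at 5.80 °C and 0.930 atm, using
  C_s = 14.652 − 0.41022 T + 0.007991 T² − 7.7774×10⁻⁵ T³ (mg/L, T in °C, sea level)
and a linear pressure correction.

C_s ≈ 11.6 mg/L

At sea level: C_s = 14.652 − 0.41022×5.80 + 0.007991×5.80² − 7.7774×10⁻⁵×5.80³ = 12.53 mg/L.
Pressure correction: C_s' = 12.53 × 0.930 = 11.65 mg/L.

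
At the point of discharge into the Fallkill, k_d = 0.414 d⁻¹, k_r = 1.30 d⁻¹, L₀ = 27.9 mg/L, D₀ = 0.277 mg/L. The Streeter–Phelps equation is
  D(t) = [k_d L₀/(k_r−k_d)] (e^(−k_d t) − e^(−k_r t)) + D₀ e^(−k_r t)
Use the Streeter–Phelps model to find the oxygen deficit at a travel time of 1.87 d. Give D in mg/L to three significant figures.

D ≈ 4.89 mg/L

k_d L₀/(k_r−k_d) = 0.414×27.9/(1.30−0.414) = 11.55/0.8860 = 13.04 mg/L.
e^(−k_d t) = e^(−0.414×1.870) = 0.4611; e^(−k_r t) = e^(−1.30×1.870) = 0.08795.
D = 13.04 × (0.4611 − 0.08795) + 0.277 × 0.08795 = 4.864 + 0.02436 = 4.889 mg/L.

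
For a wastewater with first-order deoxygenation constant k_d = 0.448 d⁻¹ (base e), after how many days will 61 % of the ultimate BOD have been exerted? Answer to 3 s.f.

y/L₀ = 1 − e^(−k_d t) = 0.61 ⇒ e^(−k_d t) = 0.390
t = −ln(0.390) / 0.448 = 0.9416 / 0.448 = 2.102 d.

t ≈ 2.10 d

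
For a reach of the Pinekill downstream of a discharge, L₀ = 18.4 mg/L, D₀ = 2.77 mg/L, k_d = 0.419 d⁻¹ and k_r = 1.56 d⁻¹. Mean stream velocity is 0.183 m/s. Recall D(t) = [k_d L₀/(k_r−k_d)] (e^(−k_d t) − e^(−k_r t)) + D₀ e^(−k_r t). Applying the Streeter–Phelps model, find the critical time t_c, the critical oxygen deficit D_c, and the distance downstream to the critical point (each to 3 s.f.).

t_c ≈ 0.690 d; D_c ≈ 3.70 mg/L; x_c ≈ 10.9 km

At the critical point dD/dt = 0, so k_d L₀ e^(−k_d t) = k_r D. Substituting D(t) from the Streeter–Phelps equation and solving for t gives
t_c = ln[(k_r/k_d)(1 − D₀(k_r−k_d)/(k_d L₀))] / (k_r−k_d).
Here k_r−k_d = 1.141 d⁻¹ and 1 − D₀(k_r−k_d)/(k_d L₀) = 1 − 2.77×1.141/(0.419×18.4) = 0.5900, so
t_c = ln(3.723 × 0.5900) / 1.141 = 0.7870 / 1.141 = 0.6898 d.
D_c = (k_d/k_r) L₀ e^(−k_d t_c) = (0.419/1.56) × 18.4 × e^(−0.419×0.6898) = 0.2686 × 18.4 × 0.7490 = 3.702 mg/L.
x_c = v t_c = 0.183 m/s × 0.6898 d × 86400 s/d = 10910 m ≈ 10.9 km.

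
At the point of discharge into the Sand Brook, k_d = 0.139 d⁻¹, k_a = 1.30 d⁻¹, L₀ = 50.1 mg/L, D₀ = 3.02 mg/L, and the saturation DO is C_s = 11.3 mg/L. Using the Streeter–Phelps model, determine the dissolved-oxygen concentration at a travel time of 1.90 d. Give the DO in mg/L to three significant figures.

k_d L₀/(k_a−k_d) = 0.139×50.1/(1.30−0.139) = 6.964/1.161 = 5.998 mg/L.
e^(−k_d t) = e^(−0.139×1.900) = 0.7679; e^(−k_a t) = e^(−1.30×1.900) = 0.08458.
D = 5.998 × (0.7679 − 0.08458) + 3.02 × 0.08458 = 4.099 + 0.2554 = 4.354 mg/L.
DO = C_s − D = 11.3 − 4.354 = 6.946 mg/L.

DO ≈ 6.95 mg/L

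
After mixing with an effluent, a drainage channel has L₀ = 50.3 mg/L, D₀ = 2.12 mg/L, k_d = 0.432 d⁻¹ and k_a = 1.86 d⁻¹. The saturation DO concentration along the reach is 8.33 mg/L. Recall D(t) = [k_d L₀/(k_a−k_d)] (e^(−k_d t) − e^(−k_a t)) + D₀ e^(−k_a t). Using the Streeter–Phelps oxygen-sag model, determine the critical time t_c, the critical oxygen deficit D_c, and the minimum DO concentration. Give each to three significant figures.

t_c ≈ 0.917 d; D_c ≈ 7.86 mg/L; min DO ≈ 0.470 mg/L

t_c = [1/(k_a−k_d)] ln[(k_a/k_d)(1 − D₀(k_a−k_d)/(k_d L₀))]
= [1/(1.86−0.432)] ln[(1.86/0.432)(1 − 2.12×1.428/(0.432×50.3))]
= (1/1.428) ln[4.306 × 0.8607] = 0.7003 × ln(3.706) = 0.7003 × 1.310 = 0.9173 d.
D_c = (k_d/k_a) L₀ e^(−k_d t_c) = (0.432/1.86) × 50.3 × e^(−0.432×0.9173) = 0.2323 × 50.3 × 0.6728 = 7.860 mg/L.
Minimum DO = C_s − D_c = 8.33 − 7.860 = 0.4696 mg/L.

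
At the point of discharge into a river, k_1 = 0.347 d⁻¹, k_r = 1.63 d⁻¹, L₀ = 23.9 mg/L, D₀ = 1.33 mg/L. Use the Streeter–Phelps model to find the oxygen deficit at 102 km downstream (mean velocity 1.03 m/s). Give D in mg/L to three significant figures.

D ≈ 3.55 mg/L

Travel time t = x/v = 102 km / (1.03 m/s) = 102000 m / 1.03 m/s = 99030 s = 1.146 d.
k_1 L₀/(k_r−k_1) = 0.347×23.9/(1.63−0.347) = 8.293/1.283 = 6.464 mg/L.
e^(−k_1 t) = e^(−0.347×1.146) = 0.6718; e^(−k_r t) = e^(−1.63×1.146) = 0.1544.
D = 6.464 × (0.6718 − 0.1544) + 1.33 × 0.1544 = 3.345 + 0.2053 = 3.550 mg/L.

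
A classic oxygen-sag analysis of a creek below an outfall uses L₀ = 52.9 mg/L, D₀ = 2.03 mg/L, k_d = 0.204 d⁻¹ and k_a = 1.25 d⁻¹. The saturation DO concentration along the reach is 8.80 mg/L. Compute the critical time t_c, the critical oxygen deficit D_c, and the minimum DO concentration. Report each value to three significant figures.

t_c ≈ 1.52 d; D_c ≈ 6.33 mg/L; min DO ≈ 2.47 mg/L

With k_a/k_d = 6.127 and 1 − D₀(k_a−k_d)/(k_d L₀) = 0.8032,
t_c = ln(6.127 × 0.8032) / (1.25 − 0.204) = ln(4.922) / 1.046 = 1.594/1.046 = 1.524 d.
D_c = (k_d/k_a) L₀ e^(−k_d t_c) = (0.204/1.25) × 52.9 × e^(−0.204×1.524) = 0.1632 × 52.9 × 0.7329 = 6.327 mg/L.
Minimum DO = C_s − D_c = 8.80 − 6.327 = 2.473 mg/L.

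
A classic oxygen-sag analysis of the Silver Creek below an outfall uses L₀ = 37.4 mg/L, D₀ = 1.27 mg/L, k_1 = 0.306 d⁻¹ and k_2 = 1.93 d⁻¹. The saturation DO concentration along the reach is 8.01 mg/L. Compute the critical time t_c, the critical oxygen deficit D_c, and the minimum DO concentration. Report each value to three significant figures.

t_c ≈ 1.01 d; D_c ≈ 4.35 mg/L; min DO ≈ 3.66 mg/L

At the critical point dD/dt = 0, so k_1 L₀ e^(−k_1 t) = k_2 D. Substituting D(t) from the Streeter–Phelps equation and solving for t gives
t_c = ln[(k_2/k_1)(1 − D₀(k_2−k_1)/(k_1 L₀))] / (k_2−k_1).
Here k_2−k_1 = 1.624 d⁻¹ and 1 − D₀(k_2−k_1)/(k_1 L₀) = 1 − 1.27×1.624/(0.306×37.4) = 0.8198, so
t_c = ln(6.307 × 0.8198) / 1.624 = 1.643 / 1.624 = 1.012 d.
L(t_c) = L₀ e^(−k_1 t_c) = 37.4 × 0.7338 = 27.44 mg/L, and at the critical point k_2 D_c = k_1 L, so D_c = (0.306/1.93) × 27.44 = 4.351 mg/L.
Minimum DO = C_s − D_c = 8.01 − 4.351 = 3.659 mg/L.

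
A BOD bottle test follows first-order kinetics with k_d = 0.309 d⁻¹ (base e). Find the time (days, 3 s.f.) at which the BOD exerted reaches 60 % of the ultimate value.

y/L₀ = 1 − e^(−k_d t) = 0.60 ⇒ e^(−k_d t) = 0.400
t = −ln(0.400) / 0.309 = 0.9163 / 0.309 = 2.965 d.

t ≈ 2.97 d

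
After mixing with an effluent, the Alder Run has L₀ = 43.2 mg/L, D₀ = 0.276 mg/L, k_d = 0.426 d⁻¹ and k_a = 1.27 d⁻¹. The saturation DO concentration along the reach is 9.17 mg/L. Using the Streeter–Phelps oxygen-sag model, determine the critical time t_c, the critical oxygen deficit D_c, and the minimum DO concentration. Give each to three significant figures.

With k_a/k_d = 2.981 and 1 − D₀(k_a−k_d)/(k_d L₀) = 0.9873,
t_c = ln(2.981 × 0.9873) / (1.27 − 0.426) = ln(2.943) / 0.8440 = 1.080/0.8440 = 1.279 d.
L(t_c) = L₀ e^(−k_d t_c) = 43.2 × 0.5799 = 25.05 mg/L, and at the critical point k_a D_c = k_d L, so D_c = (0.426/1.27) × 25.05 = 8.403 mg/L.
Minimum DO = C_s − D_c = 9.17 − 8.403 = 0.7670 mg/L.

t_c ≈ 1.28 d; D_c ≈ 8.40 mg/L; min DO ≈ 0.767 mg/L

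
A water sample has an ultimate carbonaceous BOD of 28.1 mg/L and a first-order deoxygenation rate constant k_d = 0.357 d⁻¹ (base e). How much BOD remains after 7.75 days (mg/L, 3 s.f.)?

L ≈ 1.77 mg/L

L_t = L₀ e^(−k_d t) = 28.1 × e^(−0.357×7.75) = 28.1 × 0.06287 = 1.767 mg/L.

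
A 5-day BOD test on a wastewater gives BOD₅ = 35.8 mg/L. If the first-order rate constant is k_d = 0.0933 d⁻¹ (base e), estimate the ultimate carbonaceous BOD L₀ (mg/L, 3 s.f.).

L₀ ≈ 96.0 mg/L

BOD₅ = L₀(1 − e^(−5k_d)) ⇒ L₀ = BOD₅ / (1 − e^(−5×0.0933))
= 35.8 / (1 − 0.6272) = 35.8 / 0.3728 = 96.03 mg/L.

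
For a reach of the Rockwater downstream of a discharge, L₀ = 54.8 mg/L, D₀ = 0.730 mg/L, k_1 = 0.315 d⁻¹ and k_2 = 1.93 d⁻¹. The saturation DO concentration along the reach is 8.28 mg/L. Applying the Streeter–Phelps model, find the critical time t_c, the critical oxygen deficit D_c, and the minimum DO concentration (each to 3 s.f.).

t_c ≈ 1.08 d; D_c ≈ 6.37 mg/L; min DO ≈ 1.91 mg/L

At the critical point dD/dt = 0, so k_1 L₀ e^(−k_1 t) = k_2 D. Substituting D(t) from the Streeter–Phelps equation and solving for t gives
t_c = ln[(k_2/k_1)(1 − D₀(k_2−k_1)/(k_1 L₀))] / (k_2−k_1).
Here k_2−k_1 = 1.615 d⁻¹ and 1 − D₀(k_2−k_1)/(k_1 L₀) = 1 − 0.730×1.615/(0.315×54.8) = 0.9317, so
t_c = ln(6.127 × 0.9317) / 1.615 = 1.742 / 1.615 = 1.079 d.
D_c = (k_1/k_2) L₀ e^(−k_1 t_c) = (0.315/1.93) × 54.8 × e^(−0.315×1.079) = 0.1632 × 54.8 × 0.7119 = 6.368 mg/L.
Minimum DO = C_s − D_c = 8.28 − 6.368 = 1.912 mg/L.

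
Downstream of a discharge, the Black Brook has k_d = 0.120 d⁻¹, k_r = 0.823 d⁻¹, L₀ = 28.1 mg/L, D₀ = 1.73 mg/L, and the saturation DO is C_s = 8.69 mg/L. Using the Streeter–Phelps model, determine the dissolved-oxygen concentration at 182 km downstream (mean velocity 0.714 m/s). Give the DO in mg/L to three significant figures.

DO ≈ 5.59 mg/L

Travel time t = x/v = 182 km / (0.714 m/s) = 182000 m / 0.714 m/s = 254900 s = 2.950 d.
k_d L₀/(k_r−k_d) = 0.120×28.1/(0.823−0.120) = 3.372/0.7030 = 4.797 mg/L.
e^(−k_d t) = e^(−0.120×2.950) = 0.7019; e^(−k_r t) = e^(−0.823×2.950) = 0.08821.
D = 4.797 × (0.7019 − 0.08821) + 1.73 × 0.08821 = 2.943 + 0.1526 = 3.096 mg/L.
DO = C_s − D = 8.69 − 3.096 = 5.594 mg/L.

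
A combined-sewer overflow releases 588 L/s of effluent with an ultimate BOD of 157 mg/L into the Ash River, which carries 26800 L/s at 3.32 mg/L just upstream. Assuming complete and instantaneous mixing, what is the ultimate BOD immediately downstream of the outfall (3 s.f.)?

Flow-weighted mixing: C = (Q_r C_r + Q_w C_w)/(Q_r + Q_w)
= (26800×3.32 + 588×157)/(26800 + 588) = 181300/27390 = 6.619 mg/L.

6.62 mg/L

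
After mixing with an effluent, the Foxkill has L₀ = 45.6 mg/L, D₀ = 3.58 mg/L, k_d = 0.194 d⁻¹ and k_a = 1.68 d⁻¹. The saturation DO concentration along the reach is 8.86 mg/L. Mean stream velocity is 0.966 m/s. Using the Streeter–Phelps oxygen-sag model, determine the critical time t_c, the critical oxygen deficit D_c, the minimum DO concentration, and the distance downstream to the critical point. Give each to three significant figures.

With k_a/k_d = 8.660 and 1 − D₀(k_a−k_d)/(k_d L₀) = 0.3986,
t_c = ln(8.660 × 0.3986) / (1.68 − 0.194) = ln(3.452) / 1.486 = 1.239/1.486 = 0.8338 d.
L(t_c) = L₀ e^(−k_d t_c) = 45.6 × 0.8507 = 38.79 mg/L, and at the critical point k_a D_c = k_d L, so D_c = (0.194/1.68) × 38.79 = 4.479 mg/L.
Minimum DO = C_s − D_c = 8.86 − 4.479 = 4.381 mg/L.
x_c = v t_c = 0.966 m/s × 0.8338 d × 86400 s/d = 69590 m ≈ 69.6 km.

t_c ≈ 0.834 d; D_c ≈ 4.48 mg/L; min DO ≈ 4.38 mg/L; x_c ≈ 69.6 km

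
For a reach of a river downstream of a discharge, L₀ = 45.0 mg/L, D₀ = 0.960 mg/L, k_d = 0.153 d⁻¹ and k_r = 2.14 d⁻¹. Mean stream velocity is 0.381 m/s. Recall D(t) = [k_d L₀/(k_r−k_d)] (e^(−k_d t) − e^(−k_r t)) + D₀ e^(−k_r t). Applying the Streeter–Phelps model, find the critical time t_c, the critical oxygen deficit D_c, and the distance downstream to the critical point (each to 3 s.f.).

With k_r/k_d = 13.99 and 1 − D₀(k_r−k_d)/(k_d L₀) = 0.7229,
t_c = ln(13.99 × 0.7229) / (2.14 − 0.153) = ln(10.11) / 1.987 = 2.314/1.987 = 1.164 d.
L(t_c) = L₀ e^(−k_d t_c) = 45.0 × 0.8368 = 37.66 mg/L, and at the critical point k_r D_c = k_d L, so D_c = (0.153/2.14) × 37.66 = 2.692 mg/L.
x_c = v t_c = 0.381 m/s × 1.164 d × 86400 s/d = 38330 m ≈ 38.3 km.

t_c ≈ 1.16 d; D_c ≈ 2.69 mg/L; x_c ≈ 38.3 km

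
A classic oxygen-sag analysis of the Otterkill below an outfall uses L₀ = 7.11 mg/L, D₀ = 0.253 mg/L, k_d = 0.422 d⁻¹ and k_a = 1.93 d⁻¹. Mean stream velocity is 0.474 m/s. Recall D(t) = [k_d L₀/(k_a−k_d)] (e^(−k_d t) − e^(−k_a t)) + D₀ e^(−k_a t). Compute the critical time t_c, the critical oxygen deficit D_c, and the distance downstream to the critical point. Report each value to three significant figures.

t_c ≈ 0.918 d; D_c ≈ 1.06 mg/L; x_c ≈ 37.6 km

With k_a/k_d = 4.573 and 1 − D₀(k_a−k_d)/(k_d L₀) = 0.8728,
t_c = ln(4.573 × 0.8728) / (1.93 − 0.422) = ln(3.992) / 1.508 = 1.384/1.508 = 0.9180 d.
L(t_c) = L₀ e^(−k_d t_c) = 7.11 × 0.6788 = 4.827 mg/L, and at the critical point k_a D_c = k_d L, so D_c = (0.422/1.93) × 4.827 = 1.055 mg/L.
x_c = v t_c = 0.474 m/s × 0.9180 d × 86400 s/d = 37590 m ≈ 37.6 km.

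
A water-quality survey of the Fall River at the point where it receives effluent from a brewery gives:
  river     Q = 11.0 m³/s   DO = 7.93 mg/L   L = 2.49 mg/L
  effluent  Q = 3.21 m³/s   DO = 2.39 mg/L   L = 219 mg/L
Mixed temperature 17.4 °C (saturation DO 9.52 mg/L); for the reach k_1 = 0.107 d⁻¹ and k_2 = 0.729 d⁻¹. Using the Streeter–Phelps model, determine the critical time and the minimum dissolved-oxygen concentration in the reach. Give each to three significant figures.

Mixed DO = (11.0×7.93 + 3.21×2.39)/(11.0+3.21) = 94.90/14.21 = 6.679 mg/L.
Mixed L₀ = (11.0×2.49 + 3.21×219)/(14.21) = 730.4/14.21 = 51.40 mg/L.
Initial deficit D₀ = C_s − DO₀ = 9.52 − 6.679 = 2.841 mg/L.
t_c = (1/0.6220) ln[(0.729/0.107)(1 − 2.841×0.6220/(0.107×51.40))] = 1.608 × ln(4.624) = 2.462 d.
D_c = (0.107/0.729) × 51.40 × e^(−0.107×2.462) = 0.1468 × 51.40 × 0.7684 = 5.797 mg/L.
Minimum DO = 9.52 − 5.797 = 3.723 mg/L.

t_c ≈ 2.46 d; minimum DO ≈ 3.72 mg/L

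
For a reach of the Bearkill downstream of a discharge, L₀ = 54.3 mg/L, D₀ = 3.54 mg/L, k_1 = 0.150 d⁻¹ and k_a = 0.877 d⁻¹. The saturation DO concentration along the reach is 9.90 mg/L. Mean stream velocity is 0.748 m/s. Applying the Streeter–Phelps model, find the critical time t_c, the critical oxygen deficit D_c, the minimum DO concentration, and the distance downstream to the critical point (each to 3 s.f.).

t_c = [1/(k_a−k_1)] ln[(k_a/k_1)(1 − D₀(k_a−k_1)/(k_1 L₀))]
= [1/(0.877−0.150)] ln[(0.877/0.150)(1 − 3.54×0.7270/(0.150×54.3))]
= (1/0.7270) ln[5.847 × 0.6840] = 1.376 × ln(3.999) = 1.376 × 1.386 = 1.907 d.
D_c = (k_1/k_a) L₀ e^(−k_1 t_c) = (0.150/0.877) × 54.3 × e^(−0.150×1.907) = 0.1710 × 54.3 × 0.7513 = 6.977 mg/L.
Minimum DO = C_s − D_c = 9.90 − 6.977 = 2.923 mg/L.
x_c = v t_c = 0.748 m/s × 1.907 d × 86400 s/d = 123200 m ≈ 123 km.

t_c ≈ 1.91 d; D_c ≈ 6.98 mg/L; min DO ≈ 2.92 mg/L; x_c ≈ 123 km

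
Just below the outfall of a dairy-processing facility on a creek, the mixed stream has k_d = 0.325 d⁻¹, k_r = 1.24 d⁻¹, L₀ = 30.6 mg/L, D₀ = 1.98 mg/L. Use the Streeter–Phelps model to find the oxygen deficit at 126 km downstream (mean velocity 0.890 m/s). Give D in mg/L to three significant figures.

D ≈ 5.22 mg/L

Travel time t = x/v = 126 km / (0.890 m/s) = 126000 m / 0.890 m/s = 141600 s = 1.639 d.
k_d L₀/(k_r−k_d) = 0.325×30.6/(1.24−0.325) = 9.945/0.9150 = 10.87 mg/L.
e^(−k_d t) = e^(−0.325×1.639) = 0.5871; e^(−k_r t) = e^(−1.24×1.639) = 0.1311.
D = 10.87 × (0.5871 − 0.1311) + 1.98 × 0.1311 = 4.956 + 0.2596 = 5.216 mg/L.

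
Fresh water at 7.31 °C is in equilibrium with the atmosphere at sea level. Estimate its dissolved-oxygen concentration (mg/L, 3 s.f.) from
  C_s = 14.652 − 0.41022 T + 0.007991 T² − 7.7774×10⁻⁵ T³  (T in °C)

C_s ≈ 12.0 mg/L

C_s = 14.652 − 0.41022×7.31 + 0.007991×7.31² − 7.7774×10⁻⁵×7.31³ = 12.05 mg/L.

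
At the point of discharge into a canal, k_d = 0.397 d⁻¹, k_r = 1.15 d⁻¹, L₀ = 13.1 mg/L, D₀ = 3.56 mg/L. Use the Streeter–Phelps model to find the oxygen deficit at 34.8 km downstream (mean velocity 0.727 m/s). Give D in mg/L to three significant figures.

Travel time t = x/v = 34.8 km / (0.727 m/s) = 34800 m / 0.727 m/s = 47870 s = 0.5540 d.
k_d L₀/(k_r−k_d) = 0.397×13.1/(1.15−0.397) = 5.201/0.7530 = 6.907 mg/L.
e^(−k_d t) = e^(−0.397×0.5540) = 0.8026; e^(−k_r t) = e^(−1.15×0.5540) = 0.5288.
D = 6.907 × (0.8026 − 0.5288) + 3.56 × 0.5288 = 1.891 + 1.883 = 3.773 mg/L.

D ≈ 3.77 mg/L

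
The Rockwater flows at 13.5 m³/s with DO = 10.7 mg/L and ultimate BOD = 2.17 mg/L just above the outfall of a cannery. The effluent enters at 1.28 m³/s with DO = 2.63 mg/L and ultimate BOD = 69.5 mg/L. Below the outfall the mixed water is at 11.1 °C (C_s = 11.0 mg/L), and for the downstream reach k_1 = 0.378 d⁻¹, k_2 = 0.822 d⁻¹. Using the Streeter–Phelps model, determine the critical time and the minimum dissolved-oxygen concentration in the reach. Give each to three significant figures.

t_c ≈ 1.39 d; minimum DO ≈ 8.83 mg/L

Mixed DO = (13.5×10.7 + 1.28×2.63)/(13.5+1.28) = 147.8/14.78 = 10.00 mg/L.
Mixed L₀ = (13.5×2.17 + 1.28×69.5)/(14.78) = 118.3/14.78 = 8.001 mg/L.
Initial deficit D₀ = C_s − DO₀ = 11.0 − 10.00 = 0.9989 mg/L.
t_c = (1/0.4440) ln[(0.822/0.378)(1 − 0.9989×0.4440/(0.378×8.001))] = 2.252 × ln(1.856) = 1.392 d.
D_c = (0.378/0.822) × 8.001 × e^(−0.378×1.392) = 0.4599 × 8.001 × 0.5907 = 2.174 mg/L.
Minimum DO = 11.0 − 2.174 = 8.826 mg/L.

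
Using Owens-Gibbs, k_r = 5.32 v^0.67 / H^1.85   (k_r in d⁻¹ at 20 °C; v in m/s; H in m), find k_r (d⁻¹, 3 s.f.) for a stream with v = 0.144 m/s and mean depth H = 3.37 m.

k_r ≈ 0.153 d⁻¹

k_r = 5.32 × 0.144^0.67 / 3.37^1.85 = 5.32 × 0.2730 / 9.465 = 0.1534 d⁻¹.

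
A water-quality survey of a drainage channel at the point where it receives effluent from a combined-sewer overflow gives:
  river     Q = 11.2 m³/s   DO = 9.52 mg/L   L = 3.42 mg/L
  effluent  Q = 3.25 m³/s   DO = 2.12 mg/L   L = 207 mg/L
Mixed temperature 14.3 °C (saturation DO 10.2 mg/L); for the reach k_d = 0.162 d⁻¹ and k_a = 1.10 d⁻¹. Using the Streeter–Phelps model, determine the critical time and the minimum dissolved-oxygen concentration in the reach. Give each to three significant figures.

t_c ≈ 1.70 d; minimum DO ≈ 4.70 mg/L

Mixed DO = (11.2×9.52 + 3.25×2.12)/(11.2+3.25) = 113.5/14.45 = 7.856 mg/L.
Mixed L₀ = (11.2×3.42 + 3.25×207)/(14.45) = 711.1/14.45 = 49.21 mg/L.
Initial deficit D₀ = C_s − DO₀ = 10.2 − 7.856 = 2.344 mg/L.
t_c = (1/0.9380) ln[(1.10/0.162)(1 − 2.344×0.9380/(0.162×49.21))] = 1.066 × ln(4.917) = 1.698 d.
D_c = (0.162/1.10) × 49.21 × e^(−0.162×1.698) = 0.1473 × 49.21 × 0.7595 = 5.504 mg/L.
Minimum DO = 10.2 − 5.504 = 4.696 mg/L.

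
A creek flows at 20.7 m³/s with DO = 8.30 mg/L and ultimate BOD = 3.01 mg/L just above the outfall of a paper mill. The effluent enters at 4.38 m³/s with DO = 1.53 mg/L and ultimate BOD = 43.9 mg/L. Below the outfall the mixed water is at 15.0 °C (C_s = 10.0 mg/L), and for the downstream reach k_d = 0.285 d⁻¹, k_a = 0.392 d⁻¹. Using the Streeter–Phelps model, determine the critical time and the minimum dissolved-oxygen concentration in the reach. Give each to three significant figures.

t_c ≈ 1.93 d; minimum DO ≈ 5.74 mg/L

Mixed DO = (20.7×8.30 + 4.38×1.53)/(20.7+4.38) = 178.5/25.08 = 7.118 mg/L.
Mixed L₀ = (20.7×3.01 + 4.38×43.9)/(25.08) = 254.6/25.08 = 10.15 mg/L.
Initial deficit D₀ = C_s − DO₀ = 10.0 − 7.118 = 2.882 mg/L.
t_c = (1/0.1070) ln[(0.392/0.285)(1 − 2.882×0.1070/(0.285×10.15))] = 9.346 × ln(1.229) = 1.926 d.
D_c = (0.285/0.392) × 10.15 × e^(−0.285×1.926) = 0.7270 × 10.15 × 0.5776 = 4.263 mg/L.
Minimum DO = 10.0 − 4.263 = 5.737 mg/L.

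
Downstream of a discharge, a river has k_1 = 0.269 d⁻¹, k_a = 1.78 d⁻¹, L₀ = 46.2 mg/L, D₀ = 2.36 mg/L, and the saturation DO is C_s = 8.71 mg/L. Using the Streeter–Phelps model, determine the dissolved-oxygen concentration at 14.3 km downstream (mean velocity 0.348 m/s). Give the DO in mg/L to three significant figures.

DO ≈ 3.99 mg/L

Travel time t = x/v = 14.3 km / (0.348 m/s) = 14300 m / 0.348 m/s = 41090 s = 0.4756 d.
k_1 L₀/(k_a−k_1) = 0.269×46.2/(1.78−0.269) = 12.43/1.511 = 8.225 mg/L.
e^(−k_1 t) = e^(−0.269×0.4756) = 0.8799; e^(−k_a t) = e^(−1.78×0.4756) = 0.4289.
D = 8.225 × (0.8799 − 0.4289) + 2.36 × 0.4289 = 3.710 + 1.012 = 4.722 mg/L.
DO = C_s − D = 8.71 − 4.722 = 3.988 mg/L.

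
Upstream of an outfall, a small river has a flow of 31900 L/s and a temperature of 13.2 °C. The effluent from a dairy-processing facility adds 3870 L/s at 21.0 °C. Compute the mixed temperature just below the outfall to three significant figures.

14.0 °C

Flow-weighted mixing: C = (Q_r C_r + Q_w C_w)/(Q_r + Q_w)
= (31900×13.2 + 3870×21.0)/(31900 + 3870) = 502400/35770 = 14.04 °C.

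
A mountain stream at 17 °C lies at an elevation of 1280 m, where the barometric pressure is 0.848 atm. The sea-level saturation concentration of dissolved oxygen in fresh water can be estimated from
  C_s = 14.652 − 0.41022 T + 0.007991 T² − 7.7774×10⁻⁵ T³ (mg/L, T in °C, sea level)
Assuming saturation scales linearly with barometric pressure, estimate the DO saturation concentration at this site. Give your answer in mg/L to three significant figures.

C_s ≈ 8.15 mg/L

At sea level: C_s = 14.652 − 0.41022×17 + 0.007991×17² − 7.7774×10⁻⁵×17³ = 9.606 mg/L.
Pressure correction: C_s' = 9.606 × 0.848 = 8.146 mg/L.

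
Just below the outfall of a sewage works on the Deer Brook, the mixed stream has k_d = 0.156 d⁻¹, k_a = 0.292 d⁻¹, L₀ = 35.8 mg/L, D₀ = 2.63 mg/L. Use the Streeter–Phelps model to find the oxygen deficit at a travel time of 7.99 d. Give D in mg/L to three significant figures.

D ≈ 8.08 mg/L

k_d L₀/(k_a−k_d) = 0.156×35.8/(0.292−0.156) = 5.585/0.1360 = 41.06 mg/L.
e^(−k_d t) = e^(−0.156×7.990) = 0.2875; e^(−k_a t) = e^(−0.292×7.990) = 0.09700.
D = 41.06 × (0.2875 − 0.09700) + 2.63 × 0.09700 = 7.824 + 0.2551 = 8.079 mg/L.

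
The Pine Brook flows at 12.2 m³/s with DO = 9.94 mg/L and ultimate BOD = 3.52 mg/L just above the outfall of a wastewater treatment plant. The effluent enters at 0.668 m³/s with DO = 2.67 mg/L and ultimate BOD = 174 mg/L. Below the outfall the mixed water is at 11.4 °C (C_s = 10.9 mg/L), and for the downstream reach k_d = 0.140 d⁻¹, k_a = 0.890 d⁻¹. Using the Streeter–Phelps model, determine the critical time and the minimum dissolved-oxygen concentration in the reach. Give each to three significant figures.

Mixed DO = (12.2×9.94 + 0.668×2.67)/(12.2+0.668) = 123.1/12.87 = 9.563 mg/L.
Mixed L₀ = (12.2×3.52 + 0.668×174)/(12.87) = 159.2/12.87 = 12.37 mg/L.
Initial deficit D₀ = C_s − DO₀ = 10.9 − 9.563 = 1.337 mg/L.
t_c = (1/0.7500) ln[(0.890/0.140)(1 − 1.337×0.7500/(0.140×12.37))] = 1.333 × ln(2.675) = 1.312 d.
D_c = (0.140/0.890) × 12.37 × e^(−0.140×1.312) = 0.1573 × 12.37 × 0.8322 = 1.619 mg/L.
Minimum DO = 10.9 − 1.619 = 9.281 mg/L.

t_c ≈ 1.31 d; minimum DO ≈ 9.28 mg/L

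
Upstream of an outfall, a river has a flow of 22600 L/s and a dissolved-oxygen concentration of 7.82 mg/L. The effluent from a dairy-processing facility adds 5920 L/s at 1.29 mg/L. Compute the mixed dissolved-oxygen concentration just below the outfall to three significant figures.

6.46 mg/L

Flow-weighted mixing: C = (Q_r C_r + Q_w C_w)/(Q_r + Q_w)
= (22600×7.82 + 5920×1.29)/(22600 + 5920) = 184400/28520 = 6.465 mg/L.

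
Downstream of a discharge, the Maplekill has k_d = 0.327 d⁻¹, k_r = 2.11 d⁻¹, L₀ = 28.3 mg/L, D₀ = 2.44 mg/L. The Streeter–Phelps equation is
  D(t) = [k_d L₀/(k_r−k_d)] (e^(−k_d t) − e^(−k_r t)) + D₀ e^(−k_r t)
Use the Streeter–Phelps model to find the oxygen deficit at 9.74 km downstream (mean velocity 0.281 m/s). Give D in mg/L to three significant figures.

Travel time t = x/v = 9.74 km / (0.281 m/s) = 9740 m / 0.281 m/s = 34660 s = 0.4012 d.
k_d L₀/(k_r−k_d) = 0.327×28.3/(2.11−0.327) = 9.254/1.783 = 5.190 mg/L.
e^(−k_d t) = e^(−0.327×0.4012) = 0.8771; e^(−k_r t) = e^(−2.11×0.4012) = 0.4289.
D = 5.190 × (0.8771 − 0.4289) + 2.44 × 0.4289 = 2.326 + 1.047 = 3.372 mg/L.

D ≈ 3.37 mg/L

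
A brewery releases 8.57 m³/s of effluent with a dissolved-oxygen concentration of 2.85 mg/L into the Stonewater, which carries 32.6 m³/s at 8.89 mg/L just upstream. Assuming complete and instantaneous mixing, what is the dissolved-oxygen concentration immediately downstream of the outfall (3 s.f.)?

7.63 mg/L

Flow-weighted mixing: C = (Q_r C_r + Q_w C_w)/(Q_r + Q_w)
= (32.6×8.89 + 8.57×2.85)/(32.6 + 8.57) = 314.2/41.17 = 7.633 mg/L.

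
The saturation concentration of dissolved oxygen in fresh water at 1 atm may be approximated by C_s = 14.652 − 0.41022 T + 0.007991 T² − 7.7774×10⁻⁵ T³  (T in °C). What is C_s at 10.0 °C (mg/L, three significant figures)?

C_s ≈ 11.3 mg/L

C_s = 14.652 − 0.41022×10.0 + 0.007991×10.0² − 7.7774×10⁻⁵×10.0³ = 11.27 mg/L.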